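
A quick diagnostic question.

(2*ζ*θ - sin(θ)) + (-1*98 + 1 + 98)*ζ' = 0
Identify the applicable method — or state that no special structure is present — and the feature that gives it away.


Technique: a linear integrating factor — linear in the unknown with genuine forcing: multiply through by the exponential of the integrated coefficient and the left side closes into one derivative.


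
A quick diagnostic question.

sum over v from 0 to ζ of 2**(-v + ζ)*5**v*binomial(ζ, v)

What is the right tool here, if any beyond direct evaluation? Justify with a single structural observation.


Verdict: the binomial theorem — the binomial coefficients weight matched powers of 5 and 2, which is exactly the expansion of a binomial power.


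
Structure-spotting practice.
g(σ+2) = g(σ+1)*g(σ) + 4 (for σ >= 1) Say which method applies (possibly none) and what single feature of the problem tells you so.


Technique: no special technique — once the recursion is nonlinear, characteristic roots, master substitutions, and summation factors are all off the table.


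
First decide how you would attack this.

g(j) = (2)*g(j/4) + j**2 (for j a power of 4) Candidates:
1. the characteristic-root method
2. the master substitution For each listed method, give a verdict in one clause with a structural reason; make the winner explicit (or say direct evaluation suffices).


Technique: the master substitution — the argument shrinks by the factor 4, so measure the index on a logarithmic scale and the recursion becomes a shift.
- the characteristic-root method: the recursion divides its index rather than shifting it — outside the constant-shift family the root method covers.
- the master substitution — applies; the problem has the shape this method handles.


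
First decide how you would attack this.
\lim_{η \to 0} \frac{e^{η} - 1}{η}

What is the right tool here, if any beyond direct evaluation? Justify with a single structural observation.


Technique: l'Hôpital's rule (0/0) — numerator and denominator both vanish at 0 — a genuine 0/0 form, which is exactly when l'Hôpital applies. One could equally expand both pieces locally and compare leading terms; the rule does that in one stroke.


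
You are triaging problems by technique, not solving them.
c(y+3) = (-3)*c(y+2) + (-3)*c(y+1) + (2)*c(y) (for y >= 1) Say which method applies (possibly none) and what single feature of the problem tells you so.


Method: the characteristic-root method — this is the constant-coefficient homogeneous case — the whole solution in y reduces to a polynomial's roots.


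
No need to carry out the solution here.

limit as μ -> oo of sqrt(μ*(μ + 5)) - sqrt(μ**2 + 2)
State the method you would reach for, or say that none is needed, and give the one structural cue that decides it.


Technique: conjugate multiplication — divergence minus divergence hides a finite answer — expose it by pairing sqrt(μ*(μ + 5)) - sqrt(μ**2 + 2) with its conjugate.


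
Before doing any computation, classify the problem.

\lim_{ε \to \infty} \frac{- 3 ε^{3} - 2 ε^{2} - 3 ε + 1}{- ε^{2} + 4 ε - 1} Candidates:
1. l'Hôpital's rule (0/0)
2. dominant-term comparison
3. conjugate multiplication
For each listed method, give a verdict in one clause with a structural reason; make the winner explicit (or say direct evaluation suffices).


Diagnosis: dominant-term comparison — divide by the highest power of ε present: lower-order terms vanish and the dominant ratio remains.
- l'Hôpital's rule (0/0): as a single quotient the expression runs to ∞/∞ at the limit point — an at-infinity form of the rule would apply, though the leading-growth comparison is the direct reading.
- dominant-term comparison: applies; the problem has the shape this method handles.
- conjugate multiplication — there are no radicals in tension whose conjugate would simplify matters.


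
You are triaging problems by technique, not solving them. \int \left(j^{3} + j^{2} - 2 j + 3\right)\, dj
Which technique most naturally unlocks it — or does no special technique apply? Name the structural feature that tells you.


Method: no special technique — nothing composite, nothing rational, nothing trigonometric — each constant-multiple power of j integrates by the power rule alone.


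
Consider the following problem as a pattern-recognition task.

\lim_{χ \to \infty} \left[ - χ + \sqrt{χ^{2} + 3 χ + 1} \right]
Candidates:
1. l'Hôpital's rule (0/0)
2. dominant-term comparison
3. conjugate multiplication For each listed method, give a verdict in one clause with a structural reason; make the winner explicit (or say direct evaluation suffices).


Best approach: conjugate multiplication — an infinity-minus-infinity difference with a surviving radical — multiply by the conjugate to cancel the divergence.
- l'Hôpital's rule (0/0) — substitution produces ∞ − ∞ rather than a vanishing quotient; the rule needs a 0/0 ratio to act on.
- dominant-term comparison: this limit is not decided by comparing leading-term growth at infinity.
- conjugate multiplication: a fit — the right tool for this form.


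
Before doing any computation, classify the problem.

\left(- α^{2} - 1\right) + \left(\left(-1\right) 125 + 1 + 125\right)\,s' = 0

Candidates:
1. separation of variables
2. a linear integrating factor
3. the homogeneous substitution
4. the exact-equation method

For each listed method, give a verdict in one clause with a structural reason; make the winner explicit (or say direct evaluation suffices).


Technique: no special technique — solved for the derivative, no s appears — this is antidifferentiation in α wearing ODE clothing.
- separation of variables — any separation here is vacuous (nothing depends on the unknown); direct integration is the honest label.
- a linear integrating factor: with the unknown absent the integrating factor is a formality; direct integration is the working structure.
- the homogeneous substitution — the slope changes under joint rescaling, failing the degree-zero test.
- the exact-equation method: the unknown never enters the equation — exactness holds emptily, with nothing for the method to add.


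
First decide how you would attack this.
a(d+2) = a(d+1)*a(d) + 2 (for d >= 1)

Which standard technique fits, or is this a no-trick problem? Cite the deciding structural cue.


Best approach: no special technique — the recurrence is nonlinear in the sequence values; study it directly, no linear machinery applies.


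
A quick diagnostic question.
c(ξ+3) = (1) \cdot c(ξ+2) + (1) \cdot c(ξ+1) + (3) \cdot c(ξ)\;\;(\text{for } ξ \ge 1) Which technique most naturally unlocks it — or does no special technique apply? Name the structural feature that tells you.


Verdict: the characteristic-root method — because shifting ξ leaves the equation's coefficients unchanged, exponential trials reduce it to algebra.


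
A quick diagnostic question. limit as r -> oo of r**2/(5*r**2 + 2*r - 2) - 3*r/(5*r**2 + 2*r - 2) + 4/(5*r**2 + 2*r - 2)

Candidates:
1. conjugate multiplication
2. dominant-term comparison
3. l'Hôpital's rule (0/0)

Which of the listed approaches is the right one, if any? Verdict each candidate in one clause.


Technique: dominant-term comparison — as r grows, only the highest-degree terms matter — compare leading terms and read the limit off.
- conjugate multiplication: multiplying by a conjugate would not remove any indeterminacy here.
- dominant-term comparison: yes — fits the structure here.
- l'Hôpital's rule (0/0) — no 0/0 form appears: written as one quotient, top and bottom both grow without bound, and the ratio is decided by their leading terms.


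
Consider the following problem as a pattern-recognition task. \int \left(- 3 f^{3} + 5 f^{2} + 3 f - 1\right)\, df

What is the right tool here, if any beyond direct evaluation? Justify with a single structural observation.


Technique: no special technique — a term-by-term power-rule job in f; no substitution or rearrangement earns its keep here.


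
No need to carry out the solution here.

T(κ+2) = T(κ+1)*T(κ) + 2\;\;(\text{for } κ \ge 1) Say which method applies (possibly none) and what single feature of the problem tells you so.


Verdict: no special technique — the map from one term to the next is curved, not linear, so linear closed-form machinery does not attach.


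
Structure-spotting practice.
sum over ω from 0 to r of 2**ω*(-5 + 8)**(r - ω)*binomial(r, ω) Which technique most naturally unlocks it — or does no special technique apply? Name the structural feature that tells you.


Diagnosis: the binomial theorem — binomial(r, ω) weighting matched powers of 2 and (-5 + 8) is the expanded form of (2 + (-5 + 8))^r — fold it back up.


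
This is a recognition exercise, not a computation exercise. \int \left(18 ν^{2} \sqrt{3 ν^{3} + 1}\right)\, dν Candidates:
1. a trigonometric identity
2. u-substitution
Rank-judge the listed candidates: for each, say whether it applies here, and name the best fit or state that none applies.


Diagnosis: u-substitution — read it as f(3 ν^{3} + 1) times a constant multiple of d(3 ν^{3} + 1): one substitution, u = 3 ν^{3} + 1, finishes it.
- a trigonometric identity: there is no trigonometric structure at all — the integrand carries no sine or cosine to rewrite.
- u-substitution: a fit — the right tool for this form.


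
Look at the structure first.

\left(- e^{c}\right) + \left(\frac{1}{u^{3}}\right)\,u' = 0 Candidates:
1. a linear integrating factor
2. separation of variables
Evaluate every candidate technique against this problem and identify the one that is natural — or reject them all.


Verdict: separation of variables — solved for the derivative, the right side splits multiplicatively into a function of each variable alone — divide and integrate each side.
- a linear integrating factor: the unknown enters nonlinearly (through a power, a denominator, or a transcendental function), which the linear integrating-factor recipe cannot absorb as-is — any repair would come from a preliminary substitution, not the factor.
- separation of variables: applies; the problem has the shape this method handles.


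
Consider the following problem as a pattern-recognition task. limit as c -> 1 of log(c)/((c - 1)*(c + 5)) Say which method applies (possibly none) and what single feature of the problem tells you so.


Best approach: l'Hôpital's rule (0/0) — numerator and denominator both vanish at 1 — a genuine 0/0 form, which is exactly when l'Hôpital applies. A first-order expansion at the point is an equally standard path; the rule packages it.


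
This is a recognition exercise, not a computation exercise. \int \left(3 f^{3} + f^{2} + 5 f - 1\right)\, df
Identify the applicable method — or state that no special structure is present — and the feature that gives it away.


Verdict: no special technique — a term-by-term power-rule job in f; no substitution or rearrangement earns its keep here.


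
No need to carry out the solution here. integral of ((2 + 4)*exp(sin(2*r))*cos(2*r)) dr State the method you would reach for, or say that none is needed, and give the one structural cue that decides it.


Method: u-substitution — collected, the integrand has one factor that is, up to a constant, the derivative of an inner expression the rest depends on — substitute for that inner expression.


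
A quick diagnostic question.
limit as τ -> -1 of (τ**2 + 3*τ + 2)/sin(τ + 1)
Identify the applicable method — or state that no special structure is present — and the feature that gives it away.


Best approach: l'Hôpital's rule (0/0) — both numerator and denominator vanish at -1: the genuine 0/0 indeterminate that l'Hôpital exists for. A first-order expansion at the point is an equally standard path; the rule packages it.


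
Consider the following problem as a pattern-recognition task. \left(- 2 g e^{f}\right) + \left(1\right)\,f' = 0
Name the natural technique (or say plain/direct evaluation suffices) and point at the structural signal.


Method: separation of variables — separating collects all f-dependence with the derivative and leaves all g-dependence opposite: variables separate.


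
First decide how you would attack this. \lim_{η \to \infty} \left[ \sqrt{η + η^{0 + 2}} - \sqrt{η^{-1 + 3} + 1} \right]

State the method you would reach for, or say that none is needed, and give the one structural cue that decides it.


Technique: conjugate multiplication — both pieces blow up but their difference is finite; the conjugate trick rationalizes \sqrt{η + η^{0 + 2}} - \sqrt{η^{-1 + 3} + 1}.


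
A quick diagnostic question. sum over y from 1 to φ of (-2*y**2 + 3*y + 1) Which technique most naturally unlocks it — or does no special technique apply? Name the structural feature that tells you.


Diagnosis: no special technique — Faulhaber territory: sum each constant-multiple power of y with its closed-form formula, no trick required.


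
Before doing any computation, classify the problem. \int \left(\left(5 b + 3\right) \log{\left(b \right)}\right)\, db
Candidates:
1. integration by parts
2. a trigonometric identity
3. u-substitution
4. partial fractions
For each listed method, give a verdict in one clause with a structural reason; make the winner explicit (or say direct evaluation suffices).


Diagnosis: integration by parts — a polynomial next to \log{\left(b \right)}: integrate the polynomial, differentiate the log, and the integral simplifies in one pass.
- integration by parts: applicable, and directly so.
- a trigonometric identity — no sine or cosine appears, so there is nothing for a trigonometric identity to act on.
- u-substitution: no subexpression of the integrand pairs with its own derivative as a factor — individual terms may offer their own substitutions, but any change of variable covering the whole integral would have to be constructed from outside the expression.
- partial fractions: there is no rational-function structure to decompose.


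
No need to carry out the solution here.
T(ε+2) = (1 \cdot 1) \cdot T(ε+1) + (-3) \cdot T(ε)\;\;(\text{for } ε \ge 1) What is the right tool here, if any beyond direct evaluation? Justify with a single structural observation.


Best approach: the characteristic-root method — linear, homogeneous, constant coefficients: solutions of the form r^ε exist — find the roots of the characteristic polynomial.


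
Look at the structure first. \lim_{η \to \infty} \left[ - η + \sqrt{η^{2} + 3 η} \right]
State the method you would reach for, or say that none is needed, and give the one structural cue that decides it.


Diagnosis: conjugate multiplication — the difference \sqrt{η^{2} + 3 η} - η is an ∞ − ∞ stalemate; its conjugate partner breaks the tie.


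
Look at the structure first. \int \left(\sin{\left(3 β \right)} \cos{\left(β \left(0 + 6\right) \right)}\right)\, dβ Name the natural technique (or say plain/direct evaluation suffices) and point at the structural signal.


Verdict: a trigonometric identity — the identity turns \sin{\left(3 β \right)} \cos{\left(β \left(0 + 6\right) \right)} into two lone cosines/sines, each trivially integrable.


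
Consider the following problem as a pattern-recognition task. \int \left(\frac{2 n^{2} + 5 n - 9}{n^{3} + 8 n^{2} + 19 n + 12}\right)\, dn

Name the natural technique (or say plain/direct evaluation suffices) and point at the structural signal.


Technique: partial fractions — n^{3} + 8 n^{2} + 19 n + 12 splits into linear pieces, so the quotient is a sum of simple fractions — decompose before integrating.


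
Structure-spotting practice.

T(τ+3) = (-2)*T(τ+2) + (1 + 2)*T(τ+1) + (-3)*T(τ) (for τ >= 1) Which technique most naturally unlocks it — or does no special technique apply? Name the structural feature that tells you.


Verdict: the characteristic-root method — the recurrence is linear and homogeneous with constant coefficients, so the ansatz r^τ turns it into a polynomial equation for r.


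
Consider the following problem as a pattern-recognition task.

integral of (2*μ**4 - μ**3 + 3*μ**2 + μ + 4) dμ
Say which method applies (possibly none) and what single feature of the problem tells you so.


Verdict: no special technique — the integrand is a sum of constant multiples of powers of μ — integrate term by term.


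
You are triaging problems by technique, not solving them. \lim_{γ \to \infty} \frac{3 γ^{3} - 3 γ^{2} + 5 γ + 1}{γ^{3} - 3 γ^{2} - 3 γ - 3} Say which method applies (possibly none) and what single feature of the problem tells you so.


Diagnosis: dominant-term comparison — divide by the highest power of γ present: lower-order terms vanish and the dominant ratio remains. Viewed as a single quotient this is an ∞/∞ form — an at-infinity application of l'Hôpital's rule would also resolve it; comparing leading growth reads the answer without differentiating.


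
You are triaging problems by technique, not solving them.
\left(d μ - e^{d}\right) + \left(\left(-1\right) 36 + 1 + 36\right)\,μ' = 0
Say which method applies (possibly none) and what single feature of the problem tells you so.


Technique: a linear integrating factor — arrange it as μ' + d·μ = (the forcing term) and the integrating factor does the rest.


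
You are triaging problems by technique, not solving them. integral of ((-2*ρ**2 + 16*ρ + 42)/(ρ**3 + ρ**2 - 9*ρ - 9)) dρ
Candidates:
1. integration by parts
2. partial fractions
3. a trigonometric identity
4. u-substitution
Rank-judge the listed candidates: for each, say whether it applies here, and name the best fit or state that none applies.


Method: partial fractions — break ρ**3 + ρ**2 - 9*ρ - 9 into its roots and the integral splits into logarithm-sized bites.
- integration by parts — there is no nonconstant-polynomial-times-kernel split with an exp, sine, cosine (degree-1 argument), or logarithm partner.
- partial fractions: yes — fits the structure here.
- a trigonometric identity: with no trigonometric functions present, identity rewriting has no target.
- u-substitution — no subexpression of the integrand pairs with its own derivative as a factor — individual terms may offer their own substitutions, but any change of variable covering the whole integral would have to be constructed from outside the expression.


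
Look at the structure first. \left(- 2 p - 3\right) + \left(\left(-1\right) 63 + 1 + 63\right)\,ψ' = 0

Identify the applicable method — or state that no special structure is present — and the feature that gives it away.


Verdict: no special technique — the slope is a function of p alone, so integrate both sides directly.


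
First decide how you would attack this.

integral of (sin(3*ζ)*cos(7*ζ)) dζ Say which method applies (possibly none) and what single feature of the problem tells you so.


Verdict: a trigonometric identity — apply product-to-sum to sin(3*ζ)*cos(7*ζ): two clean single-angle terms replace one awkward product.


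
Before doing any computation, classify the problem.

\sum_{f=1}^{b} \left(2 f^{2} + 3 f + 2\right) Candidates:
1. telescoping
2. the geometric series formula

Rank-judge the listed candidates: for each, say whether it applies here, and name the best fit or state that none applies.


Diagnosis: no special technique — no ratio, no shift structure, no binomial pattern: sum the constant-multiple powers of f with known formulas.
- telescoping — computed from the summand as displayed, the partial sums build up without the pairwise collapse telescoping exploits.
- the geometric series formula — the term-to-term ratio changes with the index, so the geometric formula cannot close it.


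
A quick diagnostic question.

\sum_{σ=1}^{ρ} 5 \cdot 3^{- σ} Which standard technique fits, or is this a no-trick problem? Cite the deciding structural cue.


Diagnosis: the geometric series formula — consecutive terms stand in a fixed index-free ratio — the geometric sum formula closes it.


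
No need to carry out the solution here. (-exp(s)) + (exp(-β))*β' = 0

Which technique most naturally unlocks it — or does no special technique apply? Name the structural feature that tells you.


Technique: separation of variables — separating collects all β-dependence with the derivative and leaves all s-dependence opposite: variables separate. One could also solve this as an exact equation; with each coefficient in its own variable, separating is the same work with fewer steps.


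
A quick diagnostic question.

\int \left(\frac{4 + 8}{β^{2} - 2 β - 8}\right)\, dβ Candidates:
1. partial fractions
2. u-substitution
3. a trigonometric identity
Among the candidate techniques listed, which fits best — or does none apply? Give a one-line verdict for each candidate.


Diagnosis: partial fractions — the bottom factors while the top stays lower-degree — split into simple fractions and integrate piece by piece.
- partial fractions — yes — fits the structure here.
- u-substitution: no subexpression of the integrand serves as a whole-integral substitution inner — individual terms may offer their own, but none carries its derivative as a factor of the full integrand; a working change of variable would have to be constructed from outside the expression.
- a trigonometric identity — there is no trigonometric structure at all — the integrand carries no sine or cosine to rewrite.


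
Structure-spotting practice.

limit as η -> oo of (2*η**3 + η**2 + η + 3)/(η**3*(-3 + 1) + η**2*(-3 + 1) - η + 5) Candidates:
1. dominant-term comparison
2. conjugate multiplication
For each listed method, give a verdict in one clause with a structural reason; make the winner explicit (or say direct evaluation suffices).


Diagnosis: dominant-term comparison — as η grows, only the highest-degree terms matter — compare leading terms and read the limit off.
- dominant-term comparison: applies; the problem has the shape this method handles.
- conjugate multiplication: no divergent radical difference is present for a conjugate pair to cancel.


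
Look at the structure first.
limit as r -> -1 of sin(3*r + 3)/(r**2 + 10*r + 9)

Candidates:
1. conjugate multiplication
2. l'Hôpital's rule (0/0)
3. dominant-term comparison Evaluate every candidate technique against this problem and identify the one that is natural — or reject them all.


Verdict: l'Hôpital's rule (0/0) — the 0/0 form at -1 is the signature situation for l'Hôpital's rule. One could equally expand both pieces locally and compare leading terms; the rule does that in one stroke.
- conjugate multiplication: no difference of divergent radicals appears, so rationalizing has nothing to cancel.
- l'Hôpital's rule (0/0): applies; the problem has the shape this method handles.
- dominant-term comparison — no dominant power emerges to decide the limit by degree comparison.


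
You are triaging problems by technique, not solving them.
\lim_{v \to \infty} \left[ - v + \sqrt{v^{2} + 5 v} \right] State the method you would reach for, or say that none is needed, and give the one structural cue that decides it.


Technique: conjugate multiplication — divergence minus divergence hides a finite answer — expose it by pairing \sqrt{v^{2} + 5 v} - v with its conjugate.


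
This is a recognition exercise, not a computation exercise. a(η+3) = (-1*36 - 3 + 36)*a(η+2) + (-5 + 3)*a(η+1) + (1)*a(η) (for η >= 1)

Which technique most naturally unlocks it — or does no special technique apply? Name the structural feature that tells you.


Method: the characteristic-root method — no index-dependence in the weights and nothing inhomogeneous: classic characteristic-equation setup.


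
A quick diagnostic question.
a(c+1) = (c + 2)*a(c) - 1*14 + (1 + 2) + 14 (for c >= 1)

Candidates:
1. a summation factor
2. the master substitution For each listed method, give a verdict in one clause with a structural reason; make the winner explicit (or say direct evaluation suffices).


Diagnosis: a summation factor — the coefficient c + 2 drifts with the index, so no fixed root exists; normalizing by the cumulative product telescopes it.
- a summation factor — yes — fits the structure here.
- the master substitution — the recursive argument is a shift of the index, not a fixed fraction of it.


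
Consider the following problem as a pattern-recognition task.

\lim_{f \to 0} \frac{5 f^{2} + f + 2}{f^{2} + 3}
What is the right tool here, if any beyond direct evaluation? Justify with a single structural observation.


Diagnosis: no special technique — the expression is continuous at the evaluation point — substitute directly; no indeterminate form appears.


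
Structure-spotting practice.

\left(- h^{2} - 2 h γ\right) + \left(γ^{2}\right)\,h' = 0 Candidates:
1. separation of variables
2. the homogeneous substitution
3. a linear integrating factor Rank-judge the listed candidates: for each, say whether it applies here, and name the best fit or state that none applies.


Method: the homogeneous substitution — the slope's numerator and denominator share total degree; set v = h/γ and the equation drops to separable form. This doubles as a Bernoulli equation in the unknown as written; the homogeneous route needs no setup at all.
- separation of variables: the two dependences do not factor apart.
- the homogeneous substitution — a fit — the right tool for this form.
- a linear integrating factor — the unknown enters nonlinearly (through a power, a denominator, or a transcendental function), which the linear integrating-factor recipe cannot absorb as-is — any repair would come from a preliminary substitution, not the factor.


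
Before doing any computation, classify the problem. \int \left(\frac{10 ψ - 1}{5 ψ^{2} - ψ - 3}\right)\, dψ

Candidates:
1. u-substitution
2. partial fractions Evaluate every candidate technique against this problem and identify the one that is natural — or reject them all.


Verdict: u-substitution — the only nontrivial dependence routes through 5 ψ^{2} - ψ - 3, whose derivative supplies the leftover factor up to a constant multiple — u = 5 ψ^{2} - ψ - 3 flattens it.
- u-substitution — applies; the problem has the shape this method handles.
- partial fractions: the denominator is irreducible over the rationals — no rational-coefficient split into simpler fractions exists.


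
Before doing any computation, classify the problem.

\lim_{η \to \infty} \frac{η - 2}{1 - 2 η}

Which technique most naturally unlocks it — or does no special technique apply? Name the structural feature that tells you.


Best approach: dominant-term comparison — as η grows, only the highest-degree terms matter — compare leading terms and read the limit off. As a single quotient, the ∞/∞ shape would yield to repeated differentiation as well — the growth comparison gets there in one look.


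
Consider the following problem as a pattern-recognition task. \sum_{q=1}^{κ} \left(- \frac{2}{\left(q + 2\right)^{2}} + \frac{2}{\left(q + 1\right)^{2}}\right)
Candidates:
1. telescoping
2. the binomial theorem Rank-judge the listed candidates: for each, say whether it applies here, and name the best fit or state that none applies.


Best approach: telescoping — spot the paired structure — each term adds \frac{2}{\left(q + 1\right)^{2}} and subtracts its successor value, which the next term restores: the definition of a telescoping chain.
- telescoping — yes — fits the structure here.
- the binomial theorem: no binomial coefficients pair up with complementary powers here.


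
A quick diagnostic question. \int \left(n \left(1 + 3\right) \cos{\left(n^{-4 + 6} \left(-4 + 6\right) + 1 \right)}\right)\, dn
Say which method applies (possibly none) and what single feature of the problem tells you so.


Technique: u-substitution — the only nontrivial dependence routes through (n^{-4 + 6} \left(-4 + 6\right) + 1), whose derivative supplies the leftover factor up to a constant multiple — u = (n^{-4 + 6} \left(-4 + 6\right) + 1) flattens it.


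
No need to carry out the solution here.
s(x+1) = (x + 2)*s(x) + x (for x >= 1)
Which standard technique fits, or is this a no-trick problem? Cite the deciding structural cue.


Diagnosis: a summation factor — because the multiplier x + 2 is index-dependent, divide through by its running product and sum the resulting differences.


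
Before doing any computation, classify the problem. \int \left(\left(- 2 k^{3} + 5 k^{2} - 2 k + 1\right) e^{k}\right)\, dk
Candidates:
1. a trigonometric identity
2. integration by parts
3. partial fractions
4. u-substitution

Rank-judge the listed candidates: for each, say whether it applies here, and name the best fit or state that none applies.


Verdict: integration by parts — differentiate - 2 k^{3} + 5 k^{2} - 2 k + 1, integrate e^{k}: each pass lowers the polynomial degree, so parts terminates.
- a trigonometric identity — no sine or cosine appears, so there is nothing for a trigonometric identity to act on.
- integration by parts — yes — fits the structure here.
- partial fractions: the expression is not a ratio of polynomials that decomposes further.
- u-substitution: no subexpression of the integrand pairs with its own derivative as a factor — individual terms may offer their own substitutions, but any change of variable covering the whole integral would have to be constructed from outside the expression.


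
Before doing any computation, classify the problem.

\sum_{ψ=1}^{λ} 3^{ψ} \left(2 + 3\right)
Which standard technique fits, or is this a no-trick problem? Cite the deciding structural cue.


Diagnosis: the geometric series formula — term-over-term division gives 3 every time — index-free ratio, geometric sum formula applies.


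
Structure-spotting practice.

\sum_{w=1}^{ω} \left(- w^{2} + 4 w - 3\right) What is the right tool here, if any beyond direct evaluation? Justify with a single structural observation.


Verdict: no special technique — this is bookkeeping, not technique: standard formulas for sums of constant-multiple powers of w apply termwise.


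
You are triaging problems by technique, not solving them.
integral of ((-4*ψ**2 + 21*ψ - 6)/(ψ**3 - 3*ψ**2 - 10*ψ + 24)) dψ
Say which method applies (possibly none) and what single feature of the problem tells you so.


Method: partial fractions — the denominator ψ**3 - 3*ψ**2 - 10*ψ + 24 factors, so the quotient decomposes into elementary partial fractions term by term.


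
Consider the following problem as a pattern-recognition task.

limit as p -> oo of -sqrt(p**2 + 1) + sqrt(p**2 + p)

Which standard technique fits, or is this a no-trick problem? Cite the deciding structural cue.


Best approach: conjugate multiplication — the ∞ − ∞ radical form is the exact trigger for the conjugate maneuver.


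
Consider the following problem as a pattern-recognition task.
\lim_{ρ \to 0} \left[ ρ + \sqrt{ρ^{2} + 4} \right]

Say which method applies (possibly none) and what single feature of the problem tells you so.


Verdict: no special technique — the function is continuous at 0; evaluation is itself the limit, no machinery required.


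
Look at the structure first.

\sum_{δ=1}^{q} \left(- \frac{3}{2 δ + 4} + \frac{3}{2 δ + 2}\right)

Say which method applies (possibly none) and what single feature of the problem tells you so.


Method: telescoping — the summand is \frac{3}{2 δ + 2} minus the same expression shifted by one, so consecutive terms cancel in pairs.


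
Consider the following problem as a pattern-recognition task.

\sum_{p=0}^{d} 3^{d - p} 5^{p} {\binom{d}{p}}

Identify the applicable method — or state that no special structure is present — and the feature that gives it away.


Best approach: the binomial theorem — {\binom{d}{p}} weighting matched powers of 5 and 3 is the expanded form of (5 + 3)^d — fold it back up.


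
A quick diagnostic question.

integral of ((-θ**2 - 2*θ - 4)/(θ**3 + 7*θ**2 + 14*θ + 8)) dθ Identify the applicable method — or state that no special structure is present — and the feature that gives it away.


Method: partial fractions — the factorization of θ**3 + 7*θ**2 + 14*θ + 8 is the whole battle; after it, each term is a table integral.


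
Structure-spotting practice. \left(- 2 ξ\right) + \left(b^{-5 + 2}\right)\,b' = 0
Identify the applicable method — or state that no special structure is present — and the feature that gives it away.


Technique: separation of variables — one side of the product carries the independent variable, the other the unknown — the textbook separation shape. An exactness check succeeds on this form as well — separation and the potential function arrive at the same answer, separation more directly.


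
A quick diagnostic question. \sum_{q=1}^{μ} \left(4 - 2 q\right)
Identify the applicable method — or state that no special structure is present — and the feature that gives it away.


Best approach: no special technique — constant-multiple powers of q with no cancellation partners and no common ratio — use the standard power-sum formulas.


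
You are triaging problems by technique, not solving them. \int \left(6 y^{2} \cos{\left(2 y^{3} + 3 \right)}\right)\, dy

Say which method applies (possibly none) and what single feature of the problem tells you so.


Verdict: u-substitution — structure check: outer function, inner expression 2 y^{3} + 3, inner derivative as a factor — the classic u = 2 y^{3} + 3 pattern.


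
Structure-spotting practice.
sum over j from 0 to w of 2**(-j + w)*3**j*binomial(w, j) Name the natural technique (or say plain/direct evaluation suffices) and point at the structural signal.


Method: the binomial theorem — binomial coefficients against complementary powers of 3 and 2: recognize the binomial expansion and resum.


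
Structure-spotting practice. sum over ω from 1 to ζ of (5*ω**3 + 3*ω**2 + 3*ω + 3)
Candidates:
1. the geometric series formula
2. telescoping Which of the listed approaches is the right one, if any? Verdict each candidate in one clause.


Method: no special technique — the summand is a plain polynomial in ω (expanding first if it arrives factored); standard power-sum formulas evaluate it term by term.
- the geometric series formula — no single multiplier carries one term to the next throughout the sum.
- telescoping — writing out consecutive terms as given produces no pairwise cancellation.


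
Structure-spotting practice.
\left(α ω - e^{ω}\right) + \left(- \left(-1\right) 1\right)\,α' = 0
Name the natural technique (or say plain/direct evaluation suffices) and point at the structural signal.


Best approach: a linear integrating factor — linear in the unknown with genuine forcing: multiply through by the exponential of the integrated coefficient and the left side closes into one derivative.


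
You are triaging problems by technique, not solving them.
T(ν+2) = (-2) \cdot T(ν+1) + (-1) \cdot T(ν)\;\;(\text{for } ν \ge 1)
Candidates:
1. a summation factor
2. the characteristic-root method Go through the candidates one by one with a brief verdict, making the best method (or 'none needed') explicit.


Diagnosis: the characteristic-root method — the recurrence is linear and homogeneous with constant coefficients, so the ansatz r^ν turns it into a polynomial equation for r.
- a summation factor — a summation factor telescopes one-step recursions; this one carries higher-order memory.
- the characteristic-root method — yes — fits the structure here.


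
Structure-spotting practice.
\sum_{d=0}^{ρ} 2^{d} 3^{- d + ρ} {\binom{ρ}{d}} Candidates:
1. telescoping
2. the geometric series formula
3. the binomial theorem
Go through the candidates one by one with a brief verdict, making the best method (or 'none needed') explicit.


Verdict: the binomial theorem — the summand is term d of a binomial expansion in 2 and 3; the whole sum is a single power.
- telescoping — the terms as presented offer no neighboring cancellation — a telescoping rewrite may exist, but the displayed structure does not hand one over.
- the geometric series formula: the term-to-term ratio drifts with the index — the one thing the geometric formula cannot absorb.
- the binomial theorem: a fit — the right tool for this form.


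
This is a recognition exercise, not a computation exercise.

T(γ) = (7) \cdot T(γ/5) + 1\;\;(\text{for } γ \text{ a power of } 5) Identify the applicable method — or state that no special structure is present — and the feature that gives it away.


Diagnosis: the master substitution — treat m = log base 5 of γ as the new clock: one recursion step advances m by one while γ scales by 5.


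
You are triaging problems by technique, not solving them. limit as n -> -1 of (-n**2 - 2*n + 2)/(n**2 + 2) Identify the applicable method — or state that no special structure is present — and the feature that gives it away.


Diagnosis: no special technique — the expression is continuous at -1 — substitute and evaluate; no indeterminate form appears.


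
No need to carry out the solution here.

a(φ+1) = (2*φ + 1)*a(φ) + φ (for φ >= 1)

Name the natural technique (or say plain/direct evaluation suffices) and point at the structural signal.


Diagnosis: a summation factor — it is first-order linear but the coefficient 2*φ + 1 depends on the index, so multiply through by a summation factor to telescope it.


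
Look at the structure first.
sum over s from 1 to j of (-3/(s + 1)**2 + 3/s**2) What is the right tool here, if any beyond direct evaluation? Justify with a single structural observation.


Diagnosis: telescoping — this sum is a zipper: each term contributes 3/s**2 and removes the next index's value, which the following term puts back, closing term by term.


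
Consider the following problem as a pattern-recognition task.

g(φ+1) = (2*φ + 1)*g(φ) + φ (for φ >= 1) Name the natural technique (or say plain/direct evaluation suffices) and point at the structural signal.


Method: a summation factor — because the multiplier 2*φ + 1 is index-dependent, divide through by its running product and sum the resulting differences.


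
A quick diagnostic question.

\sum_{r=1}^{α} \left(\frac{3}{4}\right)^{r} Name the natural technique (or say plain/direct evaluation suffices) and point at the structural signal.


Diagnosis: the geometric series formula — check a ratio of consecutive terms: it is \frac{3}{4}, independent of the index, so the geometric formula closes the sum.


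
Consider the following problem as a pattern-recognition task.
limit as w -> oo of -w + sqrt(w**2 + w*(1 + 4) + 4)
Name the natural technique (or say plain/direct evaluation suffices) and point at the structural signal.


Technique: conjugate multiplication — an infinity-minus-infinity difference with a surviving radical — multiply by the conjugate to cancel the divergence.


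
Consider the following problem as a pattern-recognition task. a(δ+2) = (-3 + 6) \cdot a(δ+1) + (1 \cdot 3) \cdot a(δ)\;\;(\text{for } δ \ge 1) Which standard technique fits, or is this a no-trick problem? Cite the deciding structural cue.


Diagnosis: the characteristic-root method — shift-invariance with fixed coefficients calls for exponential trials; the characteristic polynomial finds every r^δ.


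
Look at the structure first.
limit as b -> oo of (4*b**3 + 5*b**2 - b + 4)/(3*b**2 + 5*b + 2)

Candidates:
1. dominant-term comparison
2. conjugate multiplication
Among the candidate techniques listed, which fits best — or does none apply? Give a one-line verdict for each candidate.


Method: dominant-term comparison — divide by the highest power of b present: lower-order terms vanish and the dominant ratio remains.
- dominant-term comparison — applies; the problem has the shape this method handles.
- conjugate multiplication: the conjugate move applies to radical differences, which this is not.
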